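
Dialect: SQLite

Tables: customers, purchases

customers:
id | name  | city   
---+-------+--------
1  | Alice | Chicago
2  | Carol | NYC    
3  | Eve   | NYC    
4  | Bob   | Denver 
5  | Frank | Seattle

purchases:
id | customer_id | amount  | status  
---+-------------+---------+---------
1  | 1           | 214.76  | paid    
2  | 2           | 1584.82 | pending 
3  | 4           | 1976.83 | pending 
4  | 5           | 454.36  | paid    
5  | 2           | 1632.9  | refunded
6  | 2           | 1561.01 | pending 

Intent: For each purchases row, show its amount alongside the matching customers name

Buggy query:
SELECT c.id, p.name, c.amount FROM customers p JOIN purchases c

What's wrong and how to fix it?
Bug: JOIN with no ON clause produces a cartesian product; every purchases row pairs with every customers row

Fix: Add ON c.customer_id = p.id to the JOIN

Corrected query:
SELECT c.id, p.name, c.amount FROM customers p JOIN purchases c ON c.customer_id = p.id

Result:
id | name  | amount 
---+-------+--------
1  | Alice | 214.76 
2  | Carol | 1584.82
3  | Bob   | 1976.83
4  | Frank | 454.36 
5  | Carol | 1632.9 
6  | Carol | 1561.01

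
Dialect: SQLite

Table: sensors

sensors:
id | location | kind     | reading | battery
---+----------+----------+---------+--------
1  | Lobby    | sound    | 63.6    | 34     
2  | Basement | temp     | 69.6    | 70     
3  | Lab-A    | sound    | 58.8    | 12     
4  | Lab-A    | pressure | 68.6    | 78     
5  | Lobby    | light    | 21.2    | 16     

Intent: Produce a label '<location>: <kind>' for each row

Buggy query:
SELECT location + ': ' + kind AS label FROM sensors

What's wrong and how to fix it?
Bug: '+' is numeric addition; on text columns SQLite converts them to 0 instead of concatenating

Fix: Use the || operator for string concatenation

Corrected query:
SELECT location || ': ' || kind AS label FROM sensors

Result:
label          
---------------
Lobby: sound   
Basement: temp 
Lab-A: sound   
Lab-A: pressure
Lobby: light   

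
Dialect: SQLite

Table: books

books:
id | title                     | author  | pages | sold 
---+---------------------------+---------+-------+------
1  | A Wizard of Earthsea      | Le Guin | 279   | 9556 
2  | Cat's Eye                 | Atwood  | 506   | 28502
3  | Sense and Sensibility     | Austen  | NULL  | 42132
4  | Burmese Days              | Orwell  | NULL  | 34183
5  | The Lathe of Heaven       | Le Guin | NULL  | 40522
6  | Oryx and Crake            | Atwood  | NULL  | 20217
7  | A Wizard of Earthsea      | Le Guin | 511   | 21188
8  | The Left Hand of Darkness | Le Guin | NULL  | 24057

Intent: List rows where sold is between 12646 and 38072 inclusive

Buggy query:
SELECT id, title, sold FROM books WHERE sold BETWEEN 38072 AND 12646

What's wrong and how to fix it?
Bug: BETWEEN expects the lower bound first; with 38072 AND 12646 the range is empty

Fix: Write BETWEEN 12646 AND 38072

Corrected query:
SELECT id, title, sold FROM books WHERE sold BETWEEN 12646 AND 38072

Result:
id | title                     | sold 
---+---------------------------+------
2  | Cat's Eye                 | 28502
4  | Burmese Days              | 34183
6  | Oryx and Crake            | 20217
7  | A Wizard of Earthsea      | 21188
8  | The Left Hand of Darkness | 24057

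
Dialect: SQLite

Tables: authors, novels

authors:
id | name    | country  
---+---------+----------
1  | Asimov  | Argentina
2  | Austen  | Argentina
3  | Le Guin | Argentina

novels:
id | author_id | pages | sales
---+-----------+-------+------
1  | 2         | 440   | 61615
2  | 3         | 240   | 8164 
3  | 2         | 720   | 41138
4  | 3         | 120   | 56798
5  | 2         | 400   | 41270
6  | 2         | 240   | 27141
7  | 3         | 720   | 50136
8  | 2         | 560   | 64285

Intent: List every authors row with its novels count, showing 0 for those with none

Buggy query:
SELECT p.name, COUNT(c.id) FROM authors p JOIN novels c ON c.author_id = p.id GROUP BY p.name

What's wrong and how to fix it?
Bug: INNER JOIN drops authors rows that have no matching novels rows

Fix: Switch to LEFT JOIN to retain unmatched parent rows

Corrected query:
SELECT p.name, COUNT(c.id) FROM authors p LEFT JOIN novels c ON c.author_id = p.id GROUP BY p.name

Result:
name    | COUNT(c.id)
--------+------------
Asimov  | 0          
Austen  | 5          
Le Guin | 3          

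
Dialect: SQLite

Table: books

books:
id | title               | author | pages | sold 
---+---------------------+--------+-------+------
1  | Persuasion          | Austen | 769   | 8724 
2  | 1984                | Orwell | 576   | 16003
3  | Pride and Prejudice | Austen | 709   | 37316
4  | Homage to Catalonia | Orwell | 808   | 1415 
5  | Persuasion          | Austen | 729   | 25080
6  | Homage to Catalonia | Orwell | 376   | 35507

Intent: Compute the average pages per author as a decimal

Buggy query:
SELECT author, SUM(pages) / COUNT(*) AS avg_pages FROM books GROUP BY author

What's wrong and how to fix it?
Bug: SUM(pages) and COUNT(*) are both integers; the division truncates the fractional part

Fix: Multiply by 1.0 (or CAST to REAL) to force floating-point division

Corrected query:
SELECT author, SUM(pages) * 1.0 / COUNT(*) AS avg_pages FROM books GROUP BY author

Result:
author | avg_pages 
-------+-----------
Austen | 735.666667
Orwell | 586.666667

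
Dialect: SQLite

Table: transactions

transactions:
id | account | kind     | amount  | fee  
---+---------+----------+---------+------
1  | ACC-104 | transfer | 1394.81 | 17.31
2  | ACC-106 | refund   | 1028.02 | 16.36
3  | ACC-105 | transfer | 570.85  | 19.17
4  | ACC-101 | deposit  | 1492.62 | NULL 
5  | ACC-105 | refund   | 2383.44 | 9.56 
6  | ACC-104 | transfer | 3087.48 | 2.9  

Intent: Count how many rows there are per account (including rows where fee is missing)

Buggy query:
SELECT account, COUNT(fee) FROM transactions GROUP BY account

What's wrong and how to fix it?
Bug: COUNT(column) counts non-NULL values only; rows with NULL fee aren't counted

Fix: Use COUNT(*) to count all rows regardless of NULL

Corrected query:
SELECT account, COUNT(*) FROM transactions GROUP BY account

Result:
account | COUNT(*)
--------+---------
ACC-101 | 1       
ACC-104 | 2       
ACC-105 | 2       
ACC-106 | 1       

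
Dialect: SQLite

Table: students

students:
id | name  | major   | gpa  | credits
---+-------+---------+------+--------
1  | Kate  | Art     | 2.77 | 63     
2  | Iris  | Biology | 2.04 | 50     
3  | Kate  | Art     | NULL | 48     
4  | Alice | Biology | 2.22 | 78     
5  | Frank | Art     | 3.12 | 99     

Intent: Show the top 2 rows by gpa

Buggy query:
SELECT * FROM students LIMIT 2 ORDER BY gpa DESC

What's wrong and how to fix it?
Bug: LIMIT must come after ORDER BY

Fix: Swap the clauses: ORDER BY first, then LIMIT

Corrected query:
SELECT * FROM students ORDER BY gpa DESC LIMIT 2

Result:
id | name  | major | gpa  | credits
---+-------+-------+------+--------
5  | Frank | Art   | 3.12 | 99     
1  | Kate  | Art   | 2.77 | 63     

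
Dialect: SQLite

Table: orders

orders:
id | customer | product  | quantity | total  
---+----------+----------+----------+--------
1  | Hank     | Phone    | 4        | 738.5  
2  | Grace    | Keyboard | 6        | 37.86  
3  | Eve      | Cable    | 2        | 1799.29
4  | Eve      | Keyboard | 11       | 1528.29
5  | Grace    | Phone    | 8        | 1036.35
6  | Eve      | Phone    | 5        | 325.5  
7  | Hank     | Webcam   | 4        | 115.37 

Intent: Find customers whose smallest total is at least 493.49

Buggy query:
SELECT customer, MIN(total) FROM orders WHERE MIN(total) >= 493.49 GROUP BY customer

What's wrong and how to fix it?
Bug: Aggregates like MIN are computed per group after WHERE runs

Fix: Replace WHERE with HAVING after the GROUP BY

Corrected query:
SELECT customer, MIN(total) FROM orders GROUP BY customer HAVING MIN(total) >= 493.49

Result:
(no rows)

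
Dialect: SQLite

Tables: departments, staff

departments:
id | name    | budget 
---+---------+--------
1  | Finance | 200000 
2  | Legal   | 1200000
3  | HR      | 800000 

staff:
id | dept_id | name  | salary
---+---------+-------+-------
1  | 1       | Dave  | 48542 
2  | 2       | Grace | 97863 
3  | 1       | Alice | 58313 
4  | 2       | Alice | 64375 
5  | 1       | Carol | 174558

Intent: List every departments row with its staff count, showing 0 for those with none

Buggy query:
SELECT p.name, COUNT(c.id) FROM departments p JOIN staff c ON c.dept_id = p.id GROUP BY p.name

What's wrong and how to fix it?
Bug: INNER JOIN drops departments rows that have no matching staff rows

Fix: Use LEFT JOIN so parents without children still appear (COUNT(c.id) gives 0)

Corrected query:
SELECT p.name, COUNT(c.id) FROM departments p LEFT JOIN staff c ON c.dept_id = p.id GROUP BY p.name

Result:
name    | COUNT(c.id)
--------+------------
Finance | 3          
HR      | 0          
Legal   | 2          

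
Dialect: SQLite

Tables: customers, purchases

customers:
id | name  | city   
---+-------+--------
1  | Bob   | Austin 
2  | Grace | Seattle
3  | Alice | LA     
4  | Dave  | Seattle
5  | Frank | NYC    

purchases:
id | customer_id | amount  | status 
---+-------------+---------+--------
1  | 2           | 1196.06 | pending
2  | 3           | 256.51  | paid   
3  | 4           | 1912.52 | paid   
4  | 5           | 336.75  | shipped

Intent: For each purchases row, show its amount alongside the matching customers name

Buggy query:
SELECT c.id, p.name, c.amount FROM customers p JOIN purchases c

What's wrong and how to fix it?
Bug: Missing join condition: each purchases row is matched to all customers rows instead of just its own

Fix: Specify the join condition linking the foreign key to the parent id

Corrected query:
SELECT c.id, p.name, c.amount FROM customers p JOIN purchases c ON c.customer_id = p.id

Result:
id | name  | amount 
---+-------+--------
1  | Grace | 1196.06
2  | Alice | 256.51 
3  | Dave  | 1912.52
4  | Frank | 336.75 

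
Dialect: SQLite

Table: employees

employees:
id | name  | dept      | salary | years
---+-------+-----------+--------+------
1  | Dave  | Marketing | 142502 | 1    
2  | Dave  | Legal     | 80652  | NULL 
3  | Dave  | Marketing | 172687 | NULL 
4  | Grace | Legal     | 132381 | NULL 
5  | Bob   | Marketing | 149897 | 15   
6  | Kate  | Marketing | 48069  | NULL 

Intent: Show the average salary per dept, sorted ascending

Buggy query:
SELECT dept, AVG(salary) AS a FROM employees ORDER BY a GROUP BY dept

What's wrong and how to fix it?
Bug: GROUP BY must precede ORDER BY

Fix: Move ORDER BY to the end, after GROUP BY

Corrected query:
SELECT dept, AVG(salary) AS a FROM employees GROUP BY dept ORDER BY a

Result:
dept      | a        
----------+----------
Legal     | 106516.5 
Marketing | 128288.75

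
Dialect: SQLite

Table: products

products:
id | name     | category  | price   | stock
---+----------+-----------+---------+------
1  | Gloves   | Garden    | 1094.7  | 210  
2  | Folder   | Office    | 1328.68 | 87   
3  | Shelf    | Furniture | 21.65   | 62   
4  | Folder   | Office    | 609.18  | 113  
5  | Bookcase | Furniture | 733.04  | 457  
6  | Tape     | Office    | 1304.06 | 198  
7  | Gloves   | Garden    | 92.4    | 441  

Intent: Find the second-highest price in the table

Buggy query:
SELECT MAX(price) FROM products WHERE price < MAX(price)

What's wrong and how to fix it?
Bug: MAX(price) on the right of the comparison is an aggregate-in-WHERE error

Fix: Compute the overall MAX in a subquery, then take MAX of rows below it

Corrected query:
SELECT MAX(price) FROM products WHERE price < (SELECT MAX(price) FROM products)

Result:
MAX(price)
----------
1304.06   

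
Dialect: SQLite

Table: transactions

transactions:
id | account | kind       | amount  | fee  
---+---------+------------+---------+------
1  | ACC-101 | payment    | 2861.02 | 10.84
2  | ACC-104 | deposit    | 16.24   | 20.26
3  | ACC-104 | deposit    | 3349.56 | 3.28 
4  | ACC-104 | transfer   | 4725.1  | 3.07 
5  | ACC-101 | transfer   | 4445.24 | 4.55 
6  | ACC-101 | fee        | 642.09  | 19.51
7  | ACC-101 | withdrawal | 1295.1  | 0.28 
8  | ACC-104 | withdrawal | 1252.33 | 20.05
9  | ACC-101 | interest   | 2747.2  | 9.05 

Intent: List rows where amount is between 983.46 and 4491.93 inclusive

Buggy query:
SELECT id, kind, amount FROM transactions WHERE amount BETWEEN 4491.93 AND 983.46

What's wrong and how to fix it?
Bug: The bounds are reversed; BETWEEN a AND b requires a <= b to match anything

Fix: Write BETWEEN 983.46 AND 4491.93

Corrected query:
SELECT id, kind, amount FROM transactions WHERE amount BETWEEN 983.46 AND 4491.93

Result:
id | kind       | amount 
---+------------+--------
1  | payment    | 2861.02
3  | deposit    | 3349.56
5  | transfer   | 4445.24
7  | withdrawal | 1295.1 
8  | withdrawal | 1252.33
9  | interest   | 2747.2 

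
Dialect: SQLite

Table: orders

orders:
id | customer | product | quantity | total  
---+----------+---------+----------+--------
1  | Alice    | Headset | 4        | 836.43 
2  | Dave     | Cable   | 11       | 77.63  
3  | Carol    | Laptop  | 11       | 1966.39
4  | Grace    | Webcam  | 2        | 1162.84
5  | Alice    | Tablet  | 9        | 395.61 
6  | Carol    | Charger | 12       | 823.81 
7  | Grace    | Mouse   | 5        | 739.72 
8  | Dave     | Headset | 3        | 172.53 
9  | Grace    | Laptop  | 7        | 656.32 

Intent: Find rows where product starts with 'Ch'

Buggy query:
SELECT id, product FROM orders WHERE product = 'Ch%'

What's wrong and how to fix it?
Bug: '=' compares the literal string including the % character; pattern matching needs LIKE

Fix: Replace '=' with LIKE so 'Ch%' is treated as a pattern

Corrected query:
SELECT id, product FROM orders WHERE product LIKE 'Ch%'

Result:
id | product
---+--------
6  | Charger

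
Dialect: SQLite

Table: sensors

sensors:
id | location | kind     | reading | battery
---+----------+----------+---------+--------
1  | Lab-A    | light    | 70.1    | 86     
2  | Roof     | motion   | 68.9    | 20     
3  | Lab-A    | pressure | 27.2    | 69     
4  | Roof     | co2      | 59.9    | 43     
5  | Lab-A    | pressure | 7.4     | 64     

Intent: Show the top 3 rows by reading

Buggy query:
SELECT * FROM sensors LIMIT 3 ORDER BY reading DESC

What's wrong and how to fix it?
Bug: ORDER BY cannot follow LIMIT; LIMIT is the final clause

Fix: Swap the clauses: ORDER BY first, then LIMIT

Corrected query:
SELECT * FROM sensors ORDER BY reading DESC LIMIT 3

Result:
id | location | kind   | reading | battery
---+----------+--------+---------+--------
1  | Lab-A    | light  | 70.1    | 86     
2  | Roof     | motion | 68.9    | 20     
4  | Roof     | co2    | 59.9    | 43     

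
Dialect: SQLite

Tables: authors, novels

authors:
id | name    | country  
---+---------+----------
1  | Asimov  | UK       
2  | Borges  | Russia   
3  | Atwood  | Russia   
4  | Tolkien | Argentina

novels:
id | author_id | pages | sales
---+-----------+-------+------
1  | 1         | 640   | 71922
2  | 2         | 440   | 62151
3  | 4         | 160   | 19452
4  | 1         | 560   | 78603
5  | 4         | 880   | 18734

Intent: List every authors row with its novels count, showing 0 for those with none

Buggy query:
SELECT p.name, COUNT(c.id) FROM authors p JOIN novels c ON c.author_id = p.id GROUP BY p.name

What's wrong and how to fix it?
Bug: An inner join excludes parents with zero children

Fix: Switch to LEFT JOIN to retain unmatched parent rows

Corrected query:
SELECT p.name, COUNT(c.id) FROM authors p LEFT JOIN novels c ON c.author_id = p.id GROUP BY p.name

Result:
name    | COUNT(c.id)
--------+------------
Asimov  | 2          
Atwood  | 0          
Borges  | 1          
Tolkien | 2          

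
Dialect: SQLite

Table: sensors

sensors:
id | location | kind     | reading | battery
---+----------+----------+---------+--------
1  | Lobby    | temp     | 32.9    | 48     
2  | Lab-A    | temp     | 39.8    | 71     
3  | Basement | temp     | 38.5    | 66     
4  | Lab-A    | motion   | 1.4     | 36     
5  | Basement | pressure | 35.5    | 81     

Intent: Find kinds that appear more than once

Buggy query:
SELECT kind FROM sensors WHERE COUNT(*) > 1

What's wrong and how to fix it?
Bug: WHERE can't reference COUNT(*); aggregates are computed after WHERE

Fix: GROUP BY kind, then filter groups with HAVING COUNT(*) > 1

Corrected query:
SELECT kind FROM sensors GROUP BY kind HAVING COUNT(*) > 1

Result:
kind
----
temp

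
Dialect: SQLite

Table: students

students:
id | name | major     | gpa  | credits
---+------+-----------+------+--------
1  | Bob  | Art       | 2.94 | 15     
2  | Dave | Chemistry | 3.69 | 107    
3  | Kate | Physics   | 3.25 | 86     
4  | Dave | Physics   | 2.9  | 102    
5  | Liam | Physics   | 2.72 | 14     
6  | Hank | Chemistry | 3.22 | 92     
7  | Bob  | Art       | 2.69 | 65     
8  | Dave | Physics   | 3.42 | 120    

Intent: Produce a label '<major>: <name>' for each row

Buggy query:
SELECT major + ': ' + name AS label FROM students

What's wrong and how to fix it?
Bug: SQLite uses || for string concatenation; + coerces text to numbers (yielding 0)

Fix: Use the || operator for string concatenation

Corrected query:
SELECT major || ': ' || name AS label FROM students

Result:
label          
---------------
Art: Bob       
Chemistry: Dave
Physics: Kate  
Physics: Dave  
Physics: Liam  
Chemistry: Hank
Art: Bob       
Physics: Dave  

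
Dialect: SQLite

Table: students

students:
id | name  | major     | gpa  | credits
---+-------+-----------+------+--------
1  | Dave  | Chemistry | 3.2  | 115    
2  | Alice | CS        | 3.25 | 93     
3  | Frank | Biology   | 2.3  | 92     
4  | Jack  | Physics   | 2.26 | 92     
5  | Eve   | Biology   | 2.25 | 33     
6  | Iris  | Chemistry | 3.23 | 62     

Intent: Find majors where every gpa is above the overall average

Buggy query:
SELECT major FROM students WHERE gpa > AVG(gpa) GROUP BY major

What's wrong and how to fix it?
Bug: AVG() is an aggregate; it can't sit directly in WHERE

Fix: Compute the overall average in a scalar subquery and compare each group's MIN against it in HAVING

Corrected query:
SELECT major FROM students GROUP BY major HAVING MIN(gpa) > (SELECT AVG(gpa) FROM students)

Result:
major    
---------
CS       
Chemistry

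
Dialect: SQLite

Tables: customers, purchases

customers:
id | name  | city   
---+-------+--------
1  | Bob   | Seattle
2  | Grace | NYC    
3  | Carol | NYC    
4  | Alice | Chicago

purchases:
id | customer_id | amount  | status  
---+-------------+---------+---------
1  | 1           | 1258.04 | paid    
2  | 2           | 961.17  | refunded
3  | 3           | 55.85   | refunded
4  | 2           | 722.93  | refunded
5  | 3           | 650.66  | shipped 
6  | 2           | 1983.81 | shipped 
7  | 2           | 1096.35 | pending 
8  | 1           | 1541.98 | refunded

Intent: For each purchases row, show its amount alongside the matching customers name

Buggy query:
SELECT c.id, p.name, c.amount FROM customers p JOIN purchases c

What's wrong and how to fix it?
Bug: JOIN with no ON clause produces a cartesian product; every purchases row pairs with every customers row

Fix: Add ON c.customer_id = p.id to the JOIN

Corrected query:
SELECT c.id, p.name, c.amount FROM customers p JOIN purchases c ON c.customer_id = p.id

Result:
id | name  | amount 
---+-------+--------
1  | Bob   | 1258.04
2  | Grace | 961.17 
3  | Carol | 55.85  
4  | Grace | 722.93 
5  | Carol | 650.66 
6  | Grace | 1983.81
7  | Grace | 1096.35
8  | Bob   | 1541.98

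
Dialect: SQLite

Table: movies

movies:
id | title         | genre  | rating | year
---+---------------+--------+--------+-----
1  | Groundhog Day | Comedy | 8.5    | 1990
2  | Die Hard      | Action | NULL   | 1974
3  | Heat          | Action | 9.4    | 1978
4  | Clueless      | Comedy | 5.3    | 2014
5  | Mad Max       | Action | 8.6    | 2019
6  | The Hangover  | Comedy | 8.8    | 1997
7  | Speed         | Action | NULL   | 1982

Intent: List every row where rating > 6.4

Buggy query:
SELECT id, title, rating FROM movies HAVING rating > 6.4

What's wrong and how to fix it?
Bug: HAVING filters the output of aggregation, but this query has no GROUP BY and no aggregate functions, so SQLite rejects it (HAVING clause on a non-aggregate query); the condition here is per row

Fix: Replace HAVING with WHERE since the condition applies to individual rows

Corrected query:
SELECT id, title, rating FROM movies WHERE rating > 6.4

Result:
id | title         | rating
---+---------------+-------
1  | Groundhog Day | 8.5   
3  | Heat          | 9.4   
5  | Mad Max       | 8.6   
6  | The Hangover  | 8.8   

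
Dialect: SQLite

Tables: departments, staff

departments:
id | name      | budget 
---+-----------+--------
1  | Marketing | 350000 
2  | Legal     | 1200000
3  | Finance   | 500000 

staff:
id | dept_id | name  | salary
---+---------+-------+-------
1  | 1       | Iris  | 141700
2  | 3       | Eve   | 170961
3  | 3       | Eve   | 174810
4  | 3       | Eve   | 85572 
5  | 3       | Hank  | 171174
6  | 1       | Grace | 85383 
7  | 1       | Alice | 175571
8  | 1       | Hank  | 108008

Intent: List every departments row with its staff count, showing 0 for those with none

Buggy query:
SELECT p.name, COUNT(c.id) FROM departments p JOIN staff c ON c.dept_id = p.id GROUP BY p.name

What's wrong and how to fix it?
Bug: An inner join excludes parents with zero children

Fix: Use LEFT JOIN so parents without children still appear (COUNT(c.id) gives 0)

Corrected query:
SELECT p.name, COUNT(c.id) FROM departments p LEFT JOIN staff c ON c.dept_id = p.id GROUP BY p.name

Result:
name      | COUNT(c.id)
----------+------------
Finance   | 4          
Legal     | 0          
Marketing | 4          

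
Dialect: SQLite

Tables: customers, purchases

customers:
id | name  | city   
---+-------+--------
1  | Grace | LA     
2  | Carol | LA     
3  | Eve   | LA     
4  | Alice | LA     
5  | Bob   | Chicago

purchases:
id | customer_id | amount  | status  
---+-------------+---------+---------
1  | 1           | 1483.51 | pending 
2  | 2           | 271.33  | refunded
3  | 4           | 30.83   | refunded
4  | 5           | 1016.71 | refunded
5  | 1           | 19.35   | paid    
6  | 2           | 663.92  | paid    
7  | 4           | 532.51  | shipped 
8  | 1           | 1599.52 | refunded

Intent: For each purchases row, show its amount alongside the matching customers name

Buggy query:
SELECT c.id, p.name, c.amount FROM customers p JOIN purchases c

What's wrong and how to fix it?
Bug: JOIN with no ON clause produces a cartesian product; every purchases row pairs with every customers row

Fix: Add ON c.customer_id = p.id to the JOIN

Corrected query:
SELECT c.id, p.name, c.amount FROM customers p JOIN purchases c ON c.customer_id = p.id

Result:
id | name  | amount 
---+-------+--------
1  | Grace | 1483.51
2  | Carol | 271.33 
3  | Alice | 30.83  
4  | Bob   | 1016.71
5  | Grace | 19.35  
6  | Carol | 663.92 
7  | Alice | 532.51 
8  | Grace | 1599.52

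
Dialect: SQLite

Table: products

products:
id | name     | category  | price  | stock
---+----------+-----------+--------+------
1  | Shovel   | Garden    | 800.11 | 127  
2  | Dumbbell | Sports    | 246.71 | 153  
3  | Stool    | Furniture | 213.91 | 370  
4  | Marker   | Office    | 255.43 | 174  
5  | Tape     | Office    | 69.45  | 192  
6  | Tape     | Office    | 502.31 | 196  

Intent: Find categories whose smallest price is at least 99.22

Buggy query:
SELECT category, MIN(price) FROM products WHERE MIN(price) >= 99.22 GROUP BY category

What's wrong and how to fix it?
Bug: MIN() in WHERE is a misuse of aggregate

Fix: Use HAVING for the per-group MIN condition

Corrected query:
SELECT category, MIN(price) FROM products GROUP BY category HAVING MIN(price) >= 99.22

Result:
category  | MIN(price)
----------+-----------
Furniture | 213.91    
Garden    | 800.11    
Sports    | 246.71    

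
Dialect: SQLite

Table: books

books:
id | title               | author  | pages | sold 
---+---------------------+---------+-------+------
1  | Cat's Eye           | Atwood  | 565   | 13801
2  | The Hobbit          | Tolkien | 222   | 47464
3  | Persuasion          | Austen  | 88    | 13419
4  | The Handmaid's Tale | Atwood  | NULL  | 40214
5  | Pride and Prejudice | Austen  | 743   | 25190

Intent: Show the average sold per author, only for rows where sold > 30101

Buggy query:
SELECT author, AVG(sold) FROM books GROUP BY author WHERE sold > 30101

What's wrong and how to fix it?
Bug: Row-level WHERE must come before GROUP BY in the clause order

Fix: Place WHERE between FROM and GROUP BY

Corrected query:
SELECT author, AVG(sold) FROM books WHERE sold > 30101 GROUP BY author

Result:
author  | AVG(sold)
--------+----------
Atwood  | 40214    
Tolkien | 47464    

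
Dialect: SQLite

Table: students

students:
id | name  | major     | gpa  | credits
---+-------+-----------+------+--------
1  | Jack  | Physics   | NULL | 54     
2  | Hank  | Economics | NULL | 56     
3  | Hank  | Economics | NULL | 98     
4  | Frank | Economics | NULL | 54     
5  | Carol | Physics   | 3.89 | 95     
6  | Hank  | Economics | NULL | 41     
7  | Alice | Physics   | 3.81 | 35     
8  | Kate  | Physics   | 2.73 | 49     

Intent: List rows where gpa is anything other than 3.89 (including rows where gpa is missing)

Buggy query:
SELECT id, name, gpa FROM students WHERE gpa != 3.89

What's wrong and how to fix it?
Bug: 'gpa != 3.89' is unknown when gpa is NULL, so NULL rows are silently excluded

Fix: Handle NULL separately with IS NULL alongside the inequality

Corrected query:
SELECT id, name, gpa FROM students WHERE gpa != 3.89 OR gpa IS NULL

Result:
id | name  | gpa 
---+-------+-----
1  | Jack  | NULL
2  | Hank  | NULL
3  | Hank  | NULL
4  | Frank | NULL
6  | Hank  | NULL
7  | Alice | 3.81
8  | Kate  | 2.73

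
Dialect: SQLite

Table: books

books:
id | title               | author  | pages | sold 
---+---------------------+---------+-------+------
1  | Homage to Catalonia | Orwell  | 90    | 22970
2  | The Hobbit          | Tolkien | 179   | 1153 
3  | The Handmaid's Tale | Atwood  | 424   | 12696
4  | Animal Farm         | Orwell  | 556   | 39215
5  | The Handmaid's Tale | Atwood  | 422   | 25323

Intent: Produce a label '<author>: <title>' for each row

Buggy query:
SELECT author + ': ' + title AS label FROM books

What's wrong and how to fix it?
Bug: '+' is numeric addition; on text columns SQLite converts them to 0 instead of concatenating

Fix: Replace + with || to concatenate text

Corrected query:
SELECT author || ': ' || title AS label FROM books

Result:
label                      
---------------------------
Orwell: Homage to Catalonia
Tolkien: The Hobbit        
Atwood: The Handmaid's Tale
Orwell: Animal Farm        
Atwood: The Handmaid's Tale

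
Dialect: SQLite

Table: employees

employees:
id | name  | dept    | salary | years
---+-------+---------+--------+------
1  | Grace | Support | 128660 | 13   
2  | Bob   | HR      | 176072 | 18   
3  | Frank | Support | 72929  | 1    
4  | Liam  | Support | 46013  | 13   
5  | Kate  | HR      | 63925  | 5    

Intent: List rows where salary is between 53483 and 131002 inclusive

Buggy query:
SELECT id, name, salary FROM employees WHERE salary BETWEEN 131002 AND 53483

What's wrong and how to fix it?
Bug: The bounds are reversed; BETWEEN a AND b requires a <= b to match anything

Fix: Write BETWEEN 53483 AND 131002

Corrected query:
SELECT id, name, salary FROM employees WHERE salary BETWEEN 53483 AND 131002

Result:
id | name  | salary
---+-------+-------
1  | Grace | 128660
3  | Frank | 72929 
5  | Kate  | 63925 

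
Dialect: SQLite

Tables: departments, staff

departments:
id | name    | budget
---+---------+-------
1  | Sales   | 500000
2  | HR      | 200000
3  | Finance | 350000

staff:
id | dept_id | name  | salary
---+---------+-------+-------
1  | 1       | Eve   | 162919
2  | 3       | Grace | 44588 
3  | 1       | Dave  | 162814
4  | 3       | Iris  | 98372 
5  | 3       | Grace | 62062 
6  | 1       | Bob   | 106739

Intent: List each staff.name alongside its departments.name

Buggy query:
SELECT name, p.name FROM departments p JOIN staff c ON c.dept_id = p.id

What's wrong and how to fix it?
Bug: 'name' exists in both joined tables, so the database can't tell which one is meant

Fix: Qualify the column with its table alias (c.name)

Corrected query:
SELECT c.name, p.name FROM departments p JOIN staff c ON c.dept_id = p.id

Result:
name  | name   
------+--------
Eve   | Sales  
Grace | Finance
Dave  | Sales  
Iris  | Finance
Grace | Finance
Bob   | Sales  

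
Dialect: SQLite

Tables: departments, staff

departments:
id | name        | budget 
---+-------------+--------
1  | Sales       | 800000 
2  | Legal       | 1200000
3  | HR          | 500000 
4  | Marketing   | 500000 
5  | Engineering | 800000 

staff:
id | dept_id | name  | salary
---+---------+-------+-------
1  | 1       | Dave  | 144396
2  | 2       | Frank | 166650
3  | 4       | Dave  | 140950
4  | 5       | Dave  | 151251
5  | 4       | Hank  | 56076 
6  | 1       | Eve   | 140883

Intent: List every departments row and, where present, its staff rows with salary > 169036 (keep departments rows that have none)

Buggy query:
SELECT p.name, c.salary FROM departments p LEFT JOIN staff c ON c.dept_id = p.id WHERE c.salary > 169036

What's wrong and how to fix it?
Bug: Filtering c.salary in WHERE discards the NULL rows produced by LEFT JOIN, turning it into an inner join

Fix: Move the right-table condition into the ON clause so unmatched parents are kept

Corrected query:
SELECT p.name, c.salary FROM departments p LEFT JOIN staff c ON c.dept_id = p.id AND c.salary > 169036

Result:
name        | salary
------------+-------
Sales       | NULL  
Legal       | NULL  
HR          | NULL  
Marketing   | NULL  
Engineering | NULL  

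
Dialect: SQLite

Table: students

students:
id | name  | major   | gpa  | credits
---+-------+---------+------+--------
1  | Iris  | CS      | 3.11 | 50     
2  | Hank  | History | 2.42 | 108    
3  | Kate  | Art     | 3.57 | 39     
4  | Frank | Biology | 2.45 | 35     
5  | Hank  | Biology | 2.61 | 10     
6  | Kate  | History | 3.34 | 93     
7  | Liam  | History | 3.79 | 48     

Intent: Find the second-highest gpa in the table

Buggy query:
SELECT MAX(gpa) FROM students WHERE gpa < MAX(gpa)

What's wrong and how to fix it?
Bug: MAX(gpa) on the right of the comparison is an aggregate-in-WHERE error

Fix: Compute the overall MAX in a subquery, then take MAX of rows below it

Corrected query:
SELECT MAX(gpa) FROM students WHERE gpa < (SELECT MAX(gpa) FROM students)

Result:
MAX(gpa)
--------
3.57    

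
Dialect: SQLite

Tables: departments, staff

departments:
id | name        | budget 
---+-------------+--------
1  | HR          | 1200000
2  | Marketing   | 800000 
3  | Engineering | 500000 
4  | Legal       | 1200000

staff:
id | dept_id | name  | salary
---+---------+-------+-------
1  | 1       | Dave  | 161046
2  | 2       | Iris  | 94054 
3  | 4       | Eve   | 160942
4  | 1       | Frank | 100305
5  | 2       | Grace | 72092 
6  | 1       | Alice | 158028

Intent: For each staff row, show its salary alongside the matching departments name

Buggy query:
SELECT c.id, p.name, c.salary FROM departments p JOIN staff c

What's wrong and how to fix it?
Bug: JOIN with no ON clause produces a cartesian product; every staff row pairs with every departments row

Fix: Specify the join condition linking the foreign key to the parent id

Corrected query:
SELECT c.id, p.name, c.salary FROM departments p JOIN staff c ON c.dept_id = p.id

Result:
id | name      | salary
---+-----------+-------
1  | HR        | 161046
2  | Marketing | 94054 
3  | Legal     | 160942
4  | HR        | 100305
5  | Marketing | 72092 
6  | HR        | 158028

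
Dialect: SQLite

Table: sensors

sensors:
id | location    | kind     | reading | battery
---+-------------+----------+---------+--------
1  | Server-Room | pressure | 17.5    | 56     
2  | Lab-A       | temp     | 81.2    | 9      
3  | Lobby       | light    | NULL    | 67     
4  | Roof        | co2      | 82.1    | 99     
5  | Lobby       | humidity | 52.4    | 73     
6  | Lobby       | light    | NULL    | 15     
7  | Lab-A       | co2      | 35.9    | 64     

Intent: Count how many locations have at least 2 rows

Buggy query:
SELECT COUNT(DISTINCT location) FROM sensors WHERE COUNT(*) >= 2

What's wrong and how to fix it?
Bug: WHERE filters individual rows, not groups, so a group-level COUNT is invalid there

Fix: Group first with HAVING COUNT(*) >= 2, then COUNT the resulting groups

Corrected query:
SELECT COUNT(*) FROM (SELECT location FROM sensors GROUP BY location HAVING COUNT(*) >= 2)

Result:
COUNT(*)
--------
2       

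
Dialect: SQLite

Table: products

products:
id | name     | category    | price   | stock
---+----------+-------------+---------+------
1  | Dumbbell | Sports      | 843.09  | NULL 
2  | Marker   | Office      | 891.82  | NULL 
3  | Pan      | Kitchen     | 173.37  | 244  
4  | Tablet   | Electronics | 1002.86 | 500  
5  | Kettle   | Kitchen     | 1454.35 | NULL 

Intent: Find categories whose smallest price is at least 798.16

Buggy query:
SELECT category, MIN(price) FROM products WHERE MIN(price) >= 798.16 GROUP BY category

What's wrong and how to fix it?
Bug: Aggregates like MIN are computed per group after WHERE runs

Fix: Use HAVING for the per-group MIN condition

Corrected query:
SELECT category, MIN(price) FROM products GROUP BY category HAVING MIN(price) >= 798.16

Result:
category    | MIN(price)
------------+-----------
Electronics | 1002.86   
Office      | 891.82    
Sports      | 843.09    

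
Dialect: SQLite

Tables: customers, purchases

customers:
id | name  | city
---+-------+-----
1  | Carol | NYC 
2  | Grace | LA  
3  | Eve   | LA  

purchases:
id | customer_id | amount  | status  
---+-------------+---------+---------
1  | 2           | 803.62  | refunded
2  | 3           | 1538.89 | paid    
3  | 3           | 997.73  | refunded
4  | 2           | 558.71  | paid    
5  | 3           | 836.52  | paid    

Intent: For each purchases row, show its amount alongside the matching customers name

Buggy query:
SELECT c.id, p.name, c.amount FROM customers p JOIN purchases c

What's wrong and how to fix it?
Bug: JOIN with no ON clause produces a cartesian product; every purchases row pairs with every customers row

Fix: Specify the join condition linking the foreign key to the parent id

Corrected query:
SELECT c.id, p.name, c.amount FROM customers p JOIN purchases c ON c.customer_id = p.id

Result:
id | name  | amount 
---+-------+--------
1  | Grace | 803.62 
2  | Eve   | 1538.89
3  | Eve   | 997.73 
4  | Grace | 558.71 
5  | Eve   | 836.52 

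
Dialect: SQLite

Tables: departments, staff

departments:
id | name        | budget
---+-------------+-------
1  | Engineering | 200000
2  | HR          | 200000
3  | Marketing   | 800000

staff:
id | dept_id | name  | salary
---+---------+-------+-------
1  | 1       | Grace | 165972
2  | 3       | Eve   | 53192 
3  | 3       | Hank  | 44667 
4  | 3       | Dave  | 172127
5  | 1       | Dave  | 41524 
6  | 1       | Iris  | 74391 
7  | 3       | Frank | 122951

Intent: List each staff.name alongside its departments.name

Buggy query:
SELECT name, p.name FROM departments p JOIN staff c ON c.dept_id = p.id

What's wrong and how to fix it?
Bug: Both tables have a 'name' column; the unqualified reference is ambiguous

Fix: Qualify the column with its table alias (c.name)

Corrected query:
SELECT c.name, p.name FROM departments p JOIN staff c ON c.dept_id = p.id

Result:
name  | name       
------+------------
Grace | Engineering
Eve   | Marketing  
Hank  | Marketing  
Dave  | Marketing  
Dave  | Engineering
Iris  | Engineering
Frank | Marketing  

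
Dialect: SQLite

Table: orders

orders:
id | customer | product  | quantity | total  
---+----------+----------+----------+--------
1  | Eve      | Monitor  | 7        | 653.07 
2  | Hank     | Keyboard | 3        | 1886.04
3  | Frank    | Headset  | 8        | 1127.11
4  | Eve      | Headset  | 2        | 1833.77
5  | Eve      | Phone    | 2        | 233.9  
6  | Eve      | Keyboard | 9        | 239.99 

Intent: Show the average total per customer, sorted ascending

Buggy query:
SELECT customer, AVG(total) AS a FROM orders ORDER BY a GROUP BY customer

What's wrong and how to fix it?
Bug: ORDER BY appears before GROUP BY; SQL clause order requires GROUP BY first

Fix: Reorder: SELECT … FROM … GROUP BY … ORDER BY …

Corrected query:
SELECT customer, AVG(total) AS a FROM orders GROUP BY customer ORDER BY a

Result:
customer | a       
---------+---------
Eve      | 740.1825
Frank    | 1127.11 
Hank     | 1886.04 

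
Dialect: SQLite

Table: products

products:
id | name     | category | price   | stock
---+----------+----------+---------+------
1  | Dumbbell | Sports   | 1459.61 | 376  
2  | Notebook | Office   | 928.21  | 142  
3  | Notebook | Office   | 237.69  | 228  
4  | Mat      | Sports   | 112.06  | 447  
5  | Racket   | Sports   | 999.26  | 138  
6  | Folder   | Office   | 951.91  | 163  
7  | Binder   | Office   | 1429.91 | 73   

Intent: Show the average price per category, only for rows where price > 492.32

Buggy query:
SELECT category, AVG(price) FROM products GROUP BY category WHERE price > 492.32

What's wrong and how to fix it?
Bug: WHERE cannot follow GROUP BY

Fix: Place WHERE between FROM and GROUP BY

Corrected query:
SELECT category, AVG(price) FROM products WHERE price > 492.32 GROUP BY category

Result:
category | AVG(price) 
---------+------------
Office   | 1103.343333
Sports   | 1229.435   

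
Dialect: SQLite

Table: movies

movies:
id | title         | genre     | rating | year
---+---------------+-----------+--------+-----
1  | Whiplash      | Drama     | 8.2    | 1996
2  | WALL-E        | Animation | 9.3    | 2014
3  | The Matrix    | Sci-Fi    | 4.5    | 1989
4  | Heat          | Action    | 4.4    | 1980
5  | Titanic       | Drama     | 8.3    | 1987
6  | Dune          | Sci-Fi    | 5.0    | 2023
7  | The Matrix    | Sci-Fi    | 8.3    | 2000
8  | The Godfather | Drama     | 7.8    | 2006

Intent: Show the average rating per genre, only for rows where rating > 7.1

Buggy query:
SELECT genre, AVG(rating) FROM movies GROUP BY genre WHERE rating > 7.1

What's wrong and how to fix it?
Bug: Row-level WHERE must come before GROUP BY in the clause order

Fix: Move the WHERE clause before GROUP BY

Corrected query:
SELECT genre, AVG(rating) FROM movies WHERE rating > 7.1 GROUP BY genre

Result:
genre     | AVG(rating)
----------+------------
Animation | 9.3        
Drama     | 8.1        
Sci-Fi    | 8.3        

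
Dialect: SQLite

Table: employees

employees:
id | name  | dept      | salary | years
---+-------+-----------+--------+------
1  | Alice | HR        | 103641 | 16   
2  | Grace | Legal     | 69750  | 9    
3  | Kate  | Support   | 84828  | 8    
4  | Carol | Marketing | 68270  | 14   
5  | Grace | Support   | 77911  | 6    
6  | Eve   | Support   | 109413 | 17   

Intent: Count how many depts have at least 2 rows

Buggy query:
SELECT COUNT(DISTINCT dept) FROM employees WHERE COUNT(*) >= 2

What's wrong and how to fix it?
Bug: COUNT(*) cannot appear in WHERE; the per-group count doesn't exist yet

Fix: Group first with HAVING COUNT(*) >= 2, then COUNT the resulting groups

Corrected query:
SELECT COUNT(*) FROM (SELECT dept FROM employees GROUP BY dept HAVING COUNT(*) >= 2)

Result:
COUNT(*)
--------
1       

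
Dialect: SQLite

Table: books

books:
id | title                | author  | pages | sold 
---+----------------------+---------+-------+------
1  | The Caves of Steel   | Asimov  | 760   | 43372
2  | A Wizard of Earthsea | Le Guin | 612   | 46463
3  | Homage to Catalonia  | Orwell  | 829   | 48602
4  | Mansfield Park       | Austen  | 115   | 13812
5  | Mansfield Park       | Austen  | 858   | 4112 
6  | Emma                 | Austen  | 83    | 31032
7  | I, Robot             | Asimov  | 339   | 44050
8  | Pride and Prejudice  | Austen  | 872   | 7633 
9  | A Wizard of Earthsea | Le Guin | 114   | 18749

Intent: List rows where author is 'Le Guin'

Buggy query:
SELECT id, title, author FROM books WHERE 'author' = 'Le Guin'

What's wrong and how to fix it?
Bug: Single quotes denote string literals in SQL; the column name is being compared as a constant string

Fix: Remove the quotes around the column name (or use double quotes for an identifier)

Corrected query:
SELECT id, title, author FROM books WHERE author = 'Le Guin'

Result:
id | title                | author 
---+----------------------+--------
2  | A Wizard of Earthsea | Le Guin
9  | A Wizard of Earthsea | Le Guin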